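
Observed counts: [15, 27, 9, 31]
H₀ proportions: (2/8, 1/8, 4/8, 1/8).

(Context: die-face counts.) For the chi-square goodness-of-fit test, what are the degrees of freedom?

df = k − 1 = 4 − 1 = 3

degrees of freedom = 3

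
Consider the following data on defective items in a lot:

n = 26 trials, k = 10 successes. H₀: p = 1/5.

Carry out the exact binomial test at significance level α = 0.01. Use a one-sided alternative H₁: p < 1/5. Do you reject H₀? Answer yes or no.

Exact binomial: n=26, k=10, p₀=1/5=0.2000
P(X≤10) from Σ C(n,i)·p₀^i·(1−p₀)^(n−i)
p-value (one-sided, H₁ less) = 0.99209
At α=0.01: p ≥ α → fail to reject H₀

reject H₀: no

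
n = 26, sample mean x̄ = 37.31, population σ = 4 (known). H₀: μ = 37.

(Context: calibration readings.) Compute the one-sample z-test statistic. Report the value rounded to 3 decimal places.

test statistic = 0.395

SE = σ/√n = 4/√26 = 0.7845
z = (x̄−μ₀)/SE = (37.31−37)/0.7845 = 0.3952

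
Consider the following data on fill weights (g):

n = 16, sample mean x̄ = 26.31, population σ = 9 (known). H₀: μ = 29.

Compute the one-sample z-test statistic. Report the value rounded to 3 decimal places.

test statistic = -1.196

SE = σ/√n = 9/√16 = 2.2500
z = (x̄−μ₀)/SE = (26.31−29)/2.2500 = -1.1956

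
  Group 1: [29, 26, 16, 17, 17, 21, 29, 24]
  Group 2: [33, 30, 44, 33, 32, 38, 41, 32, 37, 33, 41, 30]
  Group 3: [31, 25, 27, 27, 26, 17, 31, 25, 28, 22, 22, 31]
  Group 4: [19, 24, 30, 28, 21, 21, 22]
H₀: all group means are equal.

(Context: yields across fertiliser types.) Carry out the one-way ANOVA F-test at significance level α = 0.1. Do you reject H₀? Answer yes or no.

reject H₀: yes

Group means [22.38, 35.33, 26.00, 23.57], grand mean 27.692
SSB = Σnᵢ(x̄ᵢ−x̄)² = 1080.052; SSW = ΣΣ(x−x̄ᵢ)² = 742.256
MSB = 1080.052/3 = 360.0172; MSW = 742.256/35 = 21.2073
F = MSB/MSW = 16.9761
df = (3, 35)
p-value (upper-tail) = 0.00000
At α=0.1: p < α → reject H₀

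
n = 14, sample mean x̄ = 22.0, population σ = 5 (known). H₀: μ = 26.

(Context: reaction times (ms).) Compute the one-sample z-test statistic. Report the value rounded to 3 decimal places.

test statistic = -2.993

SE = σ/√n = 5/√14 = 1.3363
z = (x̄−μ₀)/SE = (22.0−26)/1.3363 = -2.9933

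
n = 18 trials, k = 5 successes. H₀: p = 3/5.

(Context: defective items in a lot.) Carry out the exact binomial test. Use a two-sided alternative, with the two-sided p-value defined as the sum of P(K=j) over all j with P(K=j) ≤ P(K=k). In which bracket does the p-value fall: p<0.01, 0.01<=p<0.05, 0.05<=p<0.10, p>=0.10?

Exact binomial: n=18, k=5, p₀=3/5=0.6000
P(X=j) = C(n,j)·p₀^j·(1−p₀)^(n−j); p = Σ P(X=j) over j with P(X=j) ≤ P(X=5)
p-value (two-sided) = 0.00707
→ bracket: p<0.01

p-value bracket: p<0.01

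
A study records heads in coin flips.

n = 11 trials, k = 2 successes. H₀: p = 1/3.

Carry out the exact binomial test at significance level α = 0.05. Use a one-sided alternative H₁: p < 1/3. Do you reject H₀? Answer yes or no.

Exact binomial: n=11, k=2, p₀=1/3=0.3333
P(X≤2) from Σ C(n,i)·p₀^i·(1−p₀)^(n−i)
p-value (one-sided, H₁ less) = 0.23411
At α=0.05: p ≥ α → fail to reject H₀

reject H₀: no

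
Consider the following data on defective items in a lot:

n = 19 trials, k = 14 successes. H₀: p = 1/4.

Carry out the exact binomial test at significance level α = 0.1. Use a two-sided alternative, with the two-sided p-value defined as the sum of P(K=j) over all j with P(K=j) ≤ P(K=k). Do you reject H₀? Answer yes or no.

Exact binomial: n=19, k=14, p₀=1/4=0.2500
P(X=j) = C(n,j)·p₀^j·(1−p₀)^(n−j); p = Σ P(X=j) over j with P(X=j) ≤ P(X=14)
p-value (two-sided) = 0.00001
At α=0.1: p < α → reject H₀

reject H₀: yes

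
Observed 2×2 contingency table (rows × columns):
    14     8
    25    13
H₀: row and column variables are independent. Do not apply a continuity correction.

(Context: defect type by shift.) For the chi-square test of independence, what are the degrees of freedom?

degrees of freedom = 1

df = (r−1)(c−1) = (2−1)·(2−1) = 1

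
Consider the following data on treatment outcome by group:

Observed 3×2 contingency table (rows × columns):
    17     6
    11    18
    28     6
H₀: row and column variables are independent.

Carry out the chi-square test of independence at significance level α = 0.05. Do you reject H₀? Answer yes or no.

reject H₀: yes

Row totals [23, 29, 34], col totals [56, 30], n=86
χ² = (17−14.98)²/14.98 + (6−8.02)²/8.02 + (11−18.88)²/18.88 + (18−10.12)²/10.12 + (28−22.14)²/22.14 + (6−11.86)²/11.86 = 14.6658
df = 2
p-value (upper-tail) = 0.00065
At α=0.05: p < α → reject H₀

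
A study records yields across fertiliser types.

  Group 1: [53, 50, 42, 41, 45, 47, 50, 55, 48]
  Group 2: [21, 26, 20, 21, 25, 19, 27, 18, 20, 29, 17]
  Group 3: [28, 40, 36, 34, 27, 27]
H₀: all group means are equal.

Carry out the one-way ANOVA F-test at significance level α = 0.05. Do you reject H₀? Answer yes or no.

Group means [47.89, 22.09, 32.00], grand mean 33.308
SSB = Σnᵢ(x̄ᵢ−x̄)² = 3307.740; SSW = ΣΣ(x−x̄ᵢ)² = 485.798
MSB = 3307.740/2 = 1653.8702; MSW = 485.798/23 = 21.1217
F = MSB/MSW = 78.3021
df = (2, 23)
p-value (upper-tail) = 0.00000
At α=0.05: p < α → reject H₀

reject H₀: yes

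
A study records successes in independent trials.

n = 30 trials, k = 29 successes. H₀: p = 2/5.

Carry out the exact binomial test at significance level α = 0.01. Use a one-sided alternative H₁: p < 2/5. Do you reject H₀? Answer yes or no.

Exact binomial: n=30, k=29, p₀=2/5=0.4000
P(X≤29) from Σ C(n,i)·p₀^i·(1−p₀)^(n−i)
p-value (one-sided, H₁ less) = 1.00000
At α=0.01: p ≥ α → fail to reject H₀

reject H₀: no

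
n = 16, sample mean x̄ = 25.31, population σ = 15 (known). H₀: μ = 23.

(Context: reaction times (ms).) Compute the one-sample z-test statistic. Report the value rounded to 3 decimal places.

SE = σ/√n = 15/√16 = 3.7500
z = (x̄−μ₀)/SE = (25.31−23)/3.7500 = 0.6160

test statistic = 0.616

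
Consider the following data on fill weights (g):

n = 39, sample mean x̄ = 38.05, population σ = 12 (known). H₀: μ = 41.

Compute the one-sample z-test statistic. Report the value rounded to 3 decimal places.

test statistic = -1.535

SE = σ/√n = 12/√39 = 1.9215
z = (x̄−μ₀)/SE = (38.05−41)/1.9215 = -1.5352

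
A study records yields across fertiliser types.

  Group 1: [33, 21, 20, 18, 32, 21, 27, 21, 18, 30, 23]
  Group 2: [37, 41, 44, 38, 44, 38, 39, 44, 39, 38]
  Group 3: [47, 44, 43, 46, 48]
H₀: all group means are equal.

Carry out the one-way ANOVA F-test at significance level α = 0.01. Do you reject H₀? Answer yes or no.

Group means [24.00, 40.20, 45.60], grand mean 34.385
SSB = Σnᵢ(x̄ᵢ−x̄)² = 2153.354; SSW = ΣΣ(x−x̄ᵢ)² = 394.800
MSB = 2153.354/2 = 1076.6769; MSW = 394.800/23 = 17.1652
F = MSB/MSW = 62.7243
df = (2, 23)
p-value (upper-tail) = 0.00000
At α=0.01: p < α → reject H₀

reject H₀: yes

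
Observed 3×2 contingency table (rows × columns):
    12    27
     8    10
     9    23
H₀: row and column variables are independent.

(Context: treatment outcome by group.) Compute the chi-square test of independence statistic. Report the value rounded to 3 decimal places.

Row totals [39, 18, 32], col totals [29, 60], n=89
χ² = (12−12.71)²/12.71 + (27−26.29)²/26.29 + (8−5.87)²/5.87 + (10−12.13)²/12.13 + (9−10.43)²/10.43 + (23−21.57)²/21.57 = 1.5008
df = 2

test statistic = 1.501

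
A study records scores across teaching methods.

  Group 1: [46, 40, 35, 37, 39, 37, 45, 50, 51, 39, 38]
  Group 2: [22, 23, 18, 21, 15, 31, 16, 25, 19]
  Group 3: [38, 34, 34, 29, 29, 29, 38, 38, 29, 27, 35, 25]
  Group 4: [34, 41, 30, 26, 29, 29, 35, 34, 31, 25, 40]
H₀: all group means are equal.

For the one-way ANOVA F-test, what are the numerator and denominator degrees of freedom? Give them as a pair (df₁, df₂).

degrees of freedom = [3, 39]

k = 4 groups, N = 43 total
df = (k−1, N−k) = (4−1, 43−4) = (3, 39)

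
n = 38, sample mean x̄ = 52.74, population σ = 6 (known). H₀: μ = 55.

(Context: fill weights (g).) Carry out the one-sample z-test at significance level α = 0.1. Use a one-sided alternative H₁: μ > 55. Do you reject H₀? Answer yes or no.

SE = σ/√n = 6/√38 = 0.9733
z = (x̄−μ₀)/SE = (52.74−55)/0.9733 = -2.3219
p-value (one-sided, H₁ greater) = 0.98988
At α=0.1: p ≥ α → fail to reject H₀

reject H₀: no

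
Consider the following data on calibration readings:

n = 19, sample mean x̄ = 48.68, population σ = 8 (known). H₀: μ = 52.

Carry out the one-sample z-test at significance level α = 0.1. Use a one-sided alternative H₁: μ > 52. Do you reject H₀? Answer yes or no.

reject H₀: no

SE = σ/√n = 8/√19 = 1.8353
z = (x̄−μ₀)/SE = (48.68−52)/1.8353 = -1.8089
p-value (one-sided, H₁ greater) = 0.96477
At α=0.1: p ≥ α → fail to reject H₀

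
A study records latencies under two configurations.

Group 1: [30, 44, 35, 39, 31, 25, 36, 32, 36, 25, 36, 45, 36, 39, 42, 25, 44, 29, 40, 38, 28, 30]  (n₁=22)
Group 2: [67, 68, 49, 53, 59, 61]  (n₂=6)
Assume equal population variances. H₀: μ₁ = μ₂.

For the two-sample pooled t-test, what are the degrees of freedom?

degrees of freedom = 26

df = n₁ + n₂ − 2 = 22 + 6 − 2 = 26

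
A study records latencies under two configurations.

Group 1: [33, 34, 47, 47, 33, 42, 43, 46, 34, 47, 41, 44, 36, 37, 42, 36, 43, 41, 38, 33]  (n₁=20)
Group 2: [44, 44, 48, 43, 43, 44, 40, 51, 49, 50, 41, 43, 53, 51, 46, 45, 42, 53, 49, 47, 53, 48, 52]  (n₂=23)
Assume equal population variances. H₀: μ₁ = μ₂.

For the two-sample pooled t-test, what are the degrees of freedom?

df = n₁ + n₂ − 2 = 20 + 23 − 2 = 41

degrees of freedom = 41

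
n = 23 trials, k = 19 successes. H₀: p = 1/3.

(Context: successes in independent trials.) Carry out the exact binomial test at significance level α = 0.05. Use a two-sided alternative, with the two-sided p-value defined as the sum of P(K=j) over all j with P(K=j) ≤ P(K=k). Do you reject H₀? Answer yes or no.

Exact binomial: n=23, k=19, p₀=1/3=0.3333
P(X=j) = C(n,j)·p₀^j·(1−p₀)^(n−j); p = Σ P(X=j) over j with P(X=j) ≤ P(X=19)
p-value (two-sided) = 0.00000
At α=0.05: p < α → reject H₀

reject H₀: yes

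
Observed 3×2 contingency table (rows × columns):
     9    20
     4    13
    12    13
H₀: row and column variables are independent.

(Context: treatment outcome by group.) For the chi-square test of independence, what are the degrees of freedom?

degrees of freedom = 2

df = (r−1)(c−1) = (3−1)·(2−1) = 2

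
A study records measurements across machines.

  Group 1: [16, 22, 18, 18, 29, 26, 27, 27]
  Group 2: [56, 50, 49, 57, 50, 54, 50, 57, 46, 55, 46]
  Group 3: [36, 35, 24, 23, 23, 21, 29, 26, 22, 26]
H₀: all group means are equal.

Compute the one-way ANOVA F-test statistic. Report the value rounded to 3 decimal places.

Group means [22.88, 51.82, 26.50], grand mean 35.103
SSB = Σnᵢ(x̄ᵢ−x̄)² = 5009.678; SSW = ΣΣ(x−x̄ᵢ)² = 599.011
MSB = 5009.678/2 = 2504.8391; MSW = 599.011/26 = 23.0389
F = MSB/MSW = 108.7222
df = (2, 26)

test statistic = 108.722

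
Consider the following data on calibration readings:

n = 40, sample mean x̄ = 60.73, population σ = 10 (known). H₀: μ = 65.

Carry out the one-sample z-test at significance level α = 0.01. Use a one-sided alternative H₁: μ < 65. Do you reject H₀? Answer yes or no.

SE = σ/√n = 10/√40 = 1.5811
z = (x̄−μ₀)/SE = (60.73−65)/1.5811 = -2.7006
p-value (one-sided, H₁ less) = 0.00346
At α=0.01: p < α → reject H₀

reject H₀: yes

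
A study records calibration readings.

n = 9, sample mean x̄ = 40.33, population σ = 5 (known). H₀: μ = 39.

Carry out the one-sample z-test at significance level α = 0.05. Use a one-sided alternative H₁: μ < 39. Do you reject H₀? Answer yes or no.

SE = σ/√n = 5/√9 = 1.6667
z = (x̄−μ₀)/SE = (40.33−39)/1.6667 = 0.7980
p-value (one-sided, H₁ less) = 0.78756
At α=0.05: p ≥ α → fail to reject H₀

reject H₀: no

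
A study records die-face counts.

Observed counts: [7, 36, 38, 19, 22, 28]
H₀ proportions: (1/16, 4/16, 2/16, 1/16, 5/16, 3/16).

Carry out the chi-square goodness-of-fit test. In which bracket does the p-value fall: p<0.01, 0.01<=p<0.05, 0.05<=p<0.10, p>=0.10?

p-value bracket: p<0.01

n = 150; E_i = n·p_i = [9.38, 37.50, 18.75, 9.38, 46.88, 28.12]
χ² = (7−9.38)²/9.38 + (36−37.50)²/37.50 + (38−18.75)²/18.75 + (19−9.38)²/9.38 + (22−46.88)²/46.88 + (28−28.12)²/28.12 = 43.5076
df = 5
p-value (upper-tail) = 0.00000
→ bracket: p<0.01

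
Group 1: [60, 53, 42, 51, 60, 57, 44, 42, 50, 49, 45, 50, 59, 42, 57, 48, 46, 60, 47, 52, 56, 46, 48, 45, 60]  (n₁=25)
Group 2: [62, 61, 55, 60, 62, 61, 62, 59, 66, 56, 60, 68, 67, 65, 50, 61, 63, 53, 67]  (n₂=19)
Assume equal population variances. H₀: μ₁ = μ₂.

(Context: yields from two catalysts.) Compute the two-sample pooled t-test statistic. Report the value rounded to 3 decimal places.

test statistic = -5.875

x̄₁=50.760, s₁=6.267, n₁=25
x̄₂=60.947, s₂=4.836, n₂=19
s_p² = [24·6.267² + 18·4.836²]/42 = 32.4645
SE = √(s_p²·(1/25+1/19)) = 1.7341
t = (50.760−60.947)/1.7341 = -5.8746
df = 42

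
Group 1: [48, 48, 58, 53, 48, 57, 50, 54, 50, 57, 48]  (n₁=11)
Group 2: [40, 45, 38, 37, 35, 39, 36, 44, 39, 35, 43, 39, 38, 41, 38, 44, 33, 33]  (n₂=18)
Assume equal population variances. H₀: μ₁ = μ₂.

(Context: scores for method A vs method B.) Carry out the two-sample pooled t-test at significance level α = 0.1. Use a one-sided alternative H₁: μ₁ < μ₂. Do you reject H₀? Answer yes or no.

x̄₁=51.909, s₁=4.036, n₁=11
x̄₂=38.722, s₂=3.643, n₂=18
s_p² = [10·4.036² + 17·3.643²]/27 = 14.3896
SE = √(s_p²·(1/11+1/18)) = 1.4517
t = (51.909−38.722)/1.4517 = 9.0834
df = 27
p-value (one-sided, H₁ less) = 1.00000
At α=0.1: p ≥ α → fail to reject H₀

reject H₀: no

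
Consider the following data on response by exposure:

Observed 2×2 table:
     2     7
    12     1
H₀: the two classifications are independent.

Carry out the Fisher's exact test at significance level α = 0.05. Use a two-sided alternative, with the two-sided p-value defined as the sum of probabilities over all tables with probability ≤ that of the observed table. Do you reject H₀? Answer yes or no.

Margins: r₁=9, r₂=13, c₁=14, c₂=8, n=22
p_obs = C(9,2)·C(13,12)/C(22,14); sum pmf over tables with pmf ≤ p_obs
p-value (two-sided) = 0.00149
At α=0.05: p < α → reject H₀

reject H₀: yes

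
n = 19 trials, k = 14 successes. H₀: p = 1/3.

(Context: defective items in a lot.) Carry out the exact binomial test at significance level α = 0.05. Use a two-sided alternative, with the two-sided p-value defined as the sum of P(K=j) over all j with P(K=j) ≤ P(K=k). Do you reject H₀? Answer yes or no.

Exact binomial: n=19, k=14, p₀=1/3=0.3333
P(X=j) = C(n,j)·p₀^j·(1−p₀)^(n−j); p = Σ P(X=j) over j with P(X=j) ≤ P(X=14)
p-value (two-sided) = 0.00038
At α=0.05: p < α → reject H₀

reject H₀: yes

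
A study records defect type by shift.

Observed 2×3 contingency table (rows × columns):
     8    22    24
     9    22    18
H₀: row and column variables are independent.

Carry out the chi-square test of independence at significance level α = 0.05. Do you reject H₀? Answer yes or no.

reject H₀: no

Row totals [54, 49], col totals [17, 44, 42], n=103
χ² = (8−8.91)²/8.91 + (22−23.07)²/23.07 + (24−22.02)²/22.02 + (9−8.09)²/8.09 + (22−20.93)²/20.93 + (18−19.98)²/19.98 = 0.6748
df = 2
p-value (upper-tail) = 0.71361
At α=0.05: p ≥ α → fail to reject H₀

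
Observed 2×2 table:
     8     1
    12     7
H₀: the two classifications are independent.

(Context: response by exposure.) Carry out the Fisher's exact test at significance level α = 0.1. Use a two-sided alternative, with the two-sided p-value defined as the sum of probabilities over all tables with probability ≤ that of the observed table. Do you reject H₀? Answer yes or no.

reject H₀: no

Margins: r₁=9, r₂=19, c₁=20, c₂=8, n=28
p_obs = C(9,8)·C(19,12)/C(28,20); sum pmf over tables with pmf ≤ p_obs
p-value (two-sided) = 0.21435
At α=0.1: p ≥ α → fail to reject H₀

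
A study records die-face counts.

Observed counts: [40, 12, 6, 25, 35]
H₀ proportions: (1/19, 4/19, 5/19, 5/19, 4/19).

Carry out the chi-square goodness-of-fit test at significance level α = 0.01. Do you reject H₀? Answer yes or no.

reject H₀: yes

n = 118; E_i = n·p_i = [6.21, 24.84, 31.05, 31.05, 24.84]
χ² = (40−6.21)²/6.21 + (12−24.84)²/24.84 + (6−31.05)²/31.05 + (25−31.05)²/31.05 + (35−24.84)²/24.84 = 216.0216
df = 4
p-value (upper-tail) = 0.00000
At α=0.01: p < α → reject H₀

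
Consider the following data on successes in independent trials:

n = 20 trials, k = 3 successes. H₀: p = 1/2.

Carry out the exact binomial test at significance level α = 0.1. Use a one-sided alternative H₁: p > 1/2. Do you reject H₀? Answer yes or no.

Exact binomial: n=20, k=3, p₀=1/2=0.5000
P(X≥3) from Σ C(n,i)·p₀^i·(1−p₀)^(n−i)
p-value (one-sided, H₁ greater) = 0.99980
At α=0.1: p ≥ α → fail to reject H₀

reject H₀: no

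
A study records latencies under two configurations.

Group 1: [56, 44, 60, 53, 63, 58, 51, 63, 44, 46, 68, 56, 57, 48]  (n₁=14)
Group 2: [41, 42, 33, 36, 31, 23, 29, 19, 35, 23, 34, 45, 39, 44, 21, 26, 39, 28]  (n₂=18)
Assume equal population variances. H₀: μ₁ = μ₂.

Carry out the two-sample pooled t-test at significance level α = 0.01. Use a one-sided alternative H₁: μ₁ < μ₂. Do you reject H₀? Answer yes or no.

reject H₀: no

x̄₁=54.786, s₁=7.485, n₁=14
x̄₂=32.667, s₂=8.146, n₂=18
s_p² = [13·7.485² + 17·8.146²]/30 = 61.8786
SE = √(s_p²·(1/14+1/18)) = 2.8031
t = (54.786−32.667)/2.8031 = 7.8908
df = 30
p-value (one-sided, H₁ less) = 1.00000
At α=0.01: p ≥ α → fail to reject H₀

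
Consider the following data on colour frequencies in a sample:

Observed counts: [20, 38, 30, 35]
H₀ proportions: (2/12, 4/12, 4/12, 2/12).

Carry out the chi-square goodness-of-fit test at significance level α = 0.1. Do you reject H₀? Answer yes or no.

n = 123; E_i = n·p_i = [20.50, 41.00, 41.00, 20.50]
χ² = (20−20.50)²/20.50 + (38−41.00)²/41.00 + (30−41.00)²/41.00 + (35−20.50)²/20.50 = 13.4390
df = 3
p-value (upper-tail) = 0.00378
At α=0.1: p < α → reject H₀

reject H₀: yes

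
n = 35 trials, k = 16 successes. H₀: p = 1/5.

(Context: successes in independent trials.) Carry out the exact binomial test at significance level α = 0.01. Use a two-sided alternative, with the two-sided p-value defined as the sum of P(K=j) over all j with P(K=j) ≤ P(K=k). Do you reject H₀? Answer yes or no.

Exact binomial: n=35, k=16, p₀=1/5=0.2000
P(X=j) = C(n,j)·p₀^j·(1−p₀)^(n−j); p = Σ P(X=j) over j with P(X=j) ≤ P(X=16)
p-value (two-sided) = 0.00052
At α=0.01: p < α → reject H₀

reject H₀: yes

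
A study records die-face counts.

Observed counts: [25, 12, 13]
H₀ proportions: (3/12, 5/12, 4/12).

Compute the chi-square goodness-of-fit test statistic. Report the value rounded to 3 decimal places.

test statistic = 17.052

n = 50; E_i = n·p_i = [12.50, 20.83, 16.67]
χ² = (25−12.50)²/12.50 + (12−20.83)²/20.83 + (13−16.67)²/16.67 = 17.0520
df = 2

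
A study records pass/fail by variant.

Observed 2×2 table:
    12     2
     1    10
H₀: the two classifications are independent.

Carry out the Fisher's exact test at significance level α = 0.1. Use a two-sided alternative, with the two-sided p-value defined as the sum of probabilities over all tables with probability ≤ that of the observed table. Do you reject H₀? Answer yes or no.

Margins: r₁=14, r₂=11, c₁=13, c₂=12, n=25
p_obs = C(14,12)·C(11,1)/C(25,13); sum pmf over tables with pmf ≤ p_obs
p-value (two-sided) = 0.00021
At α=0.1: p < α → reject H₀

reject H₀: yes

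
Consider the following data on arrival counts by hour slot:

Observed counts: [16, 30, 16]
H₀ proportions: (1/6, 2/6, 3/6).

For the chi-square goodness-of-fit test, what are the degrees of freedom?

degrees of freedom = 2

df = k − 1 = 3 − 1 = 2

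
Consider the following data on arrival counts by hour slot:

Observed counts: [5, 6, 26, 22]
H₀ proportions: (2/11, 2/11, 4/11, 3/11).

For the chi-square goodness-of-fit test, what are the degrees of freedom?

degrees of freedom = 3

df = k − 1 = 4 − 1 = 3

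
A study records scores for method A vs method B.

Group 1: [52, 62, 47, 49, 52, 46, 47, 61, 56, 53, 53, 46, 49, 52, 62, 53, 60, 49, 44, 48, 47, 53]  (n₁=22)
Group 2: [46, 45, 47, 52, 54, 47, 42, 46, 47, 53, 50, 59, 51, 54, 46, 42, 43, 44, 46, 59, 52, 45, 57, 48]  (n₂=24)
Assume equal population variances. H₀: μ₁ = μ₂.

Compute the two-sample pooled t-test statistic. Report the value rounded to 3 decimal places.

x̄₁=51.864, s₁=5.427, n₁=22
x̄₂=48.958, s₂=5.077, n₂=24
s_p² = [21·5.427² + 23·5.077²]/44 = 27.5352
SE = √(s_p²·(1/22+1/24)) = 1.5488
t = (51.864−48.958)/1.5488 = 1.8758
df = 44

test statistic = 1.876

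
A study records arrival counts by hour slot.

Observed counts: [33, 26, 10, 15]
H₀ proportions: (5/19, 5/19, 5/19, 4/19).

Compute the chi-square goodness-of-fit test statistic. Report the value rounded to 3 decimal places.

n = 84; E_i = n·p_i = [22.11, 22.11, 22.11, 17.68]
χ² = (33−22.11)²/22.11 + (26−22.11)²/22.11 + (10−22.11)²/22.11 + (15−17.68)²/17.68 = 13.0923
df = 3

test statistic = 13.092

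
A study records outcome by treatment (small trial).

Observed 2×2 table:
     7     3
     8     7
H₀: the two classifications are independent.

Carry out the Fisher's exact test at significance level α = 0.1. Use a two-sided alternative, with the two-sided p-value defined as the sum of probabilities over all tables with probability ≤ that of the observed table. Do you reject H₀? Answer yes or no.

reject H₀: no

Margins: r₁=10, r₂=15, c₁=15, c₂=10, n=25
p_obs = C(10,7)·C(15,8)/C(25,15); sum pmf over tables with pmf ≤ p_obs
p-value (two-sided) = 0.67846
At α=0.1: p ≥ α → fail to reject H₀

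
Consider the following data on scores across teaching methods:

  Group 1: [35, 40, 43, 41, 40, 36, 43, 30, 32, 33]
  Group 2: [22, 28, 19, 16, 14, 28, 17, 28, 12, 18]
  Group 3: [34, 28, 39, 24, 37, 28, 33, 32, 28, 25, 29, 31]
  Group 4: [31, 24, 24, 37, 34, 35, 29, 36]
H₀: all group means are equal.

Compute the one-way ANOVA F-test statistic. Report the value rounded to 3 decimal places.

test statistic = 19.237

Group means [37.30, 20.20, 30.67, 31.25], grand mean 29.825
SSB = Σnᵢ(x̄ᵢ−x̄)² = 1509.908; SSW = ΣΣ(x−x̄ᵢ)² = 941.867
MSB = 1509.908/3 = 503.3028; MSW = 941.867/36 = 26.1630
F = MSB/MSW = 19.2372
df = (3, 36)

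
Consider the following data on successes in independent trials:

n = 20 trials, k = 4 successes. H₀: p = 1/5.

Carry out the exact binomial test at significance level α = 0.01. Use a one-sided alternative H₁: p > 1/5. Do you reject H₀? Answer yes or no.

reject H₀: no

Exact binomial: n=20, k=4, p₀=1/5=0.2000
P(X≥4) from Σ C(n,i)·p₀^i·(1−p₀)^(n−i)
p-value (one-sided, H₁ greater) = 0.58855
At α=0.01: p ≥ α → fail to reject H₀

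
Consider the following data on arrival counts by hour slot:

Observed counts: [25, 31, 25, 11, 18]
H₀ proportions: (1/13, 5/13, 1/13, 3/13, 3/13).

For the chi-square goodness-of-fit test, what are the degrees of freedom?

degrees of freedom = 4

df = k − 1 = 5 − 1 = 4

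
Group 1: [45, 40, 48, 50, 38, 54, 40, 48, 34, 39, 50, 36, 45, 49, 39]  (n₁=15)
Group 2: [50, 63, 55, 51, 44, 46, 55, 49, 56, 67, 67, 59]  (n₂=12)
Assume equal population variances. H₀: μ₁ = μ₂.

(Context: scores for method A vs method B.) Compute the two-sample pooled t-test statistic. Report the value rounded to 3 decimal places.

test statistic = -4.361

x̄₁=43.667, s₁=6.043, n₁=15
x̄₂=55.167, s₂=7.673, n₂=12
s_p² = [14·6.043² + 11·7.673²]/25 = 46.3600
SE = √(s_p²·(1/15+1/12)) = 2.6370
t = (43.667−55.167)/2.6370 = -4.3609
df = 25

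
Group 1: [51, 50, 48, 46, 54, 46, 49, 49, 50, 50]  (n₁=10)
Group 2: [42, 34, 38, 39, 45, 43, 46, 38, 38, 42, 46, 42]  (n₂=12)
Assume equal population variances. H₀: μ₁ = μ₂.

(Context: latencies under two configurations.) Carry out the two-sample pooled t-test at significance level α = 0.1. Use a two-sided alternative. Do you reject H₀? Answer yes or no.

x̄₁=49.300, s₁=2.359, n₁=10
x̄₂=41.083, s₂=3.728, n₂=12
s_p² = [9·2.359² + 11·3.728²]/20 = 10.1508
SE = √(s_p²·(1/10+1/12)) = 1.3642
t = (49.300−41.083)/1.3642 = 6.0232
df = 20
p-value (two-sided) = 0.00001
At α=0.1: p < α → reject H₀

reject H₀: yes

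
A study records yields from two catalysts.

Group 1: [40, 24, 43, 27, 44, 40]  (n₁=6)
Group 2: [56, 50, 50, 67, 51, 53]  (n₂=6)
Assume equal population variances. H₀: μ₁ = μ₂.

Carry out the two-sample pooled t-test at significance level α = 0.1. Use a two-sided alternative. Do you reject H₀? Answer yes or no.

x̄₁=36.333, s₁=8.595, n₁=6
x̄₂=54.500, s₂=6.535, n₂=6
s_p² = [5·8.595² + 5·6.535²]/10 = 58.2833
SE = √(s_p²·(1/6+1/6)) = 4.4077
t = (36.333−54.500)/4.4077 = -4.1216
df = 10
p-value (two-sided) = 0.00207
At α=0.1: p < α → reject H₀

reject H₀: yes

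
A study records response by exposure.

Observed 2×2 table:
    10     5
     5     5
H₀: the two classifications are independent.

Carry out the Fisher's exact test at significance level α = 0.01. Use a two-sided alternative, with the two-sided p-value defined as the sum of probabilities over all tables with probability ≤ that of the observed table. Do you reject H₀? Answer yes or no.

reject H₀: no

Margins: r₁=15, r₂=10, c₁=15, c₂=10, n=25
p_obs = C(15,10)·C(10,5)/C(25,15); sum pmf over tables with pmf ≤ p_obs
p-value (two-sided) = 0.44222
At α=0.01: p ≥ α → fail to reject H₀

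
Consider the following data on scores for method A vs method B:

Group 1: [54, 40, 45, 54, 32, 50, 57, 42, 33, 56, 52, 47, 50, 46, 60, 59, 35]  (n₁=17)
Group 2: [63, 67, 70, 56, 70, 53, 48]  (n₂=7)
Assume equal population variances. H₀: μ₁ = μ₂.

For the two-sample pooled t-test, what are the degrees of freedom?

degrees of freedom = 22

df = n₁ + n₂ − 2 = 17 + 7 − 2 = 22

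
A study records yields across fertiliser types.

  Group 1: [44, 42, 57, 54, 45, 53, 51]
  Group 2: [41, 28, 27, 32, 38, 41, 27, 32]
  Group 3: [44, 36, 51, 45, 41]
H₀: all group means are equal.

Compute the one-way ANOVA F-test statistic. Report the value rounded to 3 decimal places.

test statistic = 14.939

Group means [49.43, 33.25, 43.40], grand mean 41.450
SSB = Σnᵢ(x̄ᵢ−x̄)² = 1002.536; SSW = ΣΣ(x−x̄ᵢ)² = 570.414
MSB = 1002.536/2 = 501.2679; MSW = 570.414/17 = 33.5538
F = MSB/MSW = 14.9392
df = (2, 17)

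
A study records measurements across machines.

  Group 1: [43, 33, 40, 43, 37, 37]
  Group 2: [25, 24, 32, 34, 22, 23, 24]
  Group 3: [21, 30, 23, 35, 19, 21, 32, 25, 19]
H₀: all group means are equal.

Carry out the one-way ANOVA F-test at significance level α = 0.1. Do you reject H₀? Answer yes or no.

reject H₀: yes

Group means [38.83, 26.29, 25.00], grand mean 29.182
SSB = Σnᵢ(x̄ᵢ−x̄)² = 775.011; SSW = ΣΣ(x−x̄ᵢ)² = 492.262
MSB = 775.011/2 = 387.5054; MSW = 492.262/19 = 25.9085
F = MSB/MSW = 14.9567
df = (2, 19)
p-value (upper-tail) = 0.00013
At α=0.1: p < α → reject H₀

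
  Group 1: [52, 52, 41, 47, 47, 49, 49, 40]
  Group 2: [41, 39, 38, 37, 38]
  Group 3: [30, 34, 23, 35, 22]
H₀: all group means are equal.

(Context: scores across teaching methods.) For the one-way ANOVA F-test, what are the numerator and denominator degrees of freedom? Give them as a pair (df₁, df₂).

degrees of freedom = [2, 15]

k = 3 groups, N = 18 total
df = (k−1, N−k) = (3−1, 18−3) = (2, 15)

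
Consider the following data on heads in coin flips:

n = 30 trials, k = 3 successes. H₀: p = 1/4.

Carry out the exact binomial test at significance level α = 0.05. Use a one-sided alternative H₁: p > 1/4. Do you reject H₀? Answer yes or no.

Exact binomial: n=30, k=3, p₀=1/4=0.2500
P(X≥3) from Σ C(n,i)·p₀^i·(1−p₀)^(n−i)
p-value (one-sided, H₁ greater) = 0.98940
At α=0.05: p ≥ α → fail to reject H₀

reject H₀: no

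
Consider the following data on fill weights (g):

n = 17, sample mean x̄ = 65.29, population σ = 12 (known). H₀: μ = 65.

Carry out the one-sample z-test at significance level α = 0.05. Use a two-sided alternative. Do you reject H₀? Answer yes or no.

reject H₀: no

SE = σ/√n = 12/√17 = 2.9104
z = (x̄−μ₀)/SE = (65.29−65)/2.9104 = 0.0996
p-value (two-sided) = 0.92063
At α=0.05: p ≥ α → fail to reject H₀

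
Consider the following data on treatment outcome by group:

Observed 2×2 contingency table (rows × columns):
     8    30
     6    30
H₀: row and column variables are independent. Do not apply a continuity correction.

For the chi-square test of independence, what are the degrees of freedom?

degrees of freedom = 1

df = (r−1)(c−1) = (2−1)·(2−1) = 1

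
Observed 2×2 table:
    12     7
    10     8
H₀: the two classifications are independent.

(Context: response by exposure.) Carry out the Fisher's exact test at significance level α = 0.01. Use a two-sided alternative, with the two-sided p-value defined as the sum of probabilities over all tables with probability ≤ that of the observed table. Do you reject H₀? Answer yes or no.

Margins: r₁=19, r₂=18, c₁=22, c₂=15, n=37
p_obs = C(19,12)·C(18,10)/C(37,22); sum pmf over tables with pmf ≤ p_obs
p-value (two-sided) = 0.74314
At α=0.01: p ≥ α → fail to reject H₀

reject H₀: no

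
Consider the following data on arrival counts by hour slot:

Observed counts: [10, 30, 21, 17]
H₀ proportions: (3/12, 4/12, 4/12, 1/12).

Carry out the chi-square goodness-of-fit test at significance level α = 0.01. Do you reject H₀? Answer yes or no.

reject H₀: yes

n = 78; E_i = n·p_i = [19.50, 26.00, 26.00, 6.50]
χ² = (10−19.50)²/19.50 + (30−26.00)²/26.00 + (21−26.00)²/26.00 + (17−6.50)²/6.50 = 23.1667
df = 3
p-value (upper-tail) = 0.00004
At α=0.01: p < α → reject H₀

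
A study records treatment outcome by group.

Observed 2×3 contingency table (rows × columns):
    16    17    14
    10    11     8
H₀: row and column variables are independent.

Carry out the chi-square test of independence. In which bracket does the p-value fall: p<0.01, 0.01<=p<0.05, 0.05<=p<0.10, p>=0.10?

p-value bracket: p>=0.10

Row totals [47, 29], col totals [26, 28, 22], n=76
χ² = (16−16.08)²/16.08 + (17−17.32)²/17.32 + (14−13.61)²/13.61 + (10−9.92)²/9.92 + (11−10.68)²/10.68 + (8−8.39)²/8.39 = 0.0461
df = 2
p-value (upper-tail) = 0.97720
→ bracket: p>=0.10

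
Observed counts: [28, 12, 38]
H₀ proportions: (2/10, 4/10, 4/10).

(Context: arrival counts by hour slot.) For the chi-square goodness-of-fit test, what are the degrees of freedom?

degrees of freedom = 2

df = k − 1 = 3 − 1 = 2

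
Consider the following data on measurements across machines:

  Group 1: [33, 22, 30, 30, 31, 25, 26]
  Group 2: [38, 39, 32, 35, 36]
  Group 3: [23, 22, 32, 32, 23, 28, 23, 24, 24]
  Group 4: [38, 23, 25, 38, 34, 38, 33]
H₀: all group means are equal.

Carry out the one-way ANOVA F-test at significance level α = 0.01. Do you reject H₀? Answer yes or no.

reject H₀: yes

Group means [28.14, 36.00, 25.67, 32.71], grand mean 29.893
SSB = Σnᵢ(x̄ᵢ−x̄)² = 424.393; SSW = ΣΣ(x−x̄ᵢ)² = 486.286
MSB = 424.393/3 = 141.4643; MSW = 486.286/24 = 20.2619
F = MSB/MSW = 6.9818
df = (3, 24)
p-value (upper-tail) = 0.00154
At α=0.01: p < α → reject H₀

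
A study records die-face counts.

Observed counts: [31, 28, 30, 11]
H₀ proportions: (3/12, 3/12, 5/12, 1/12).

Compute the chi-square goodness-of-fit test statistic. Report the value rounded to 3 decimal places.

n = 100; E_i = n·p_i = [25.00, 25.00, 41.67, 8.33]
χ² = (31−25.00)²/25.00 + (28−25.00)²/25.00 + (30−41.67)²/41.67 + (11−8.33)²/8.33 = 5.9200
df = 3

test statistic = 5.920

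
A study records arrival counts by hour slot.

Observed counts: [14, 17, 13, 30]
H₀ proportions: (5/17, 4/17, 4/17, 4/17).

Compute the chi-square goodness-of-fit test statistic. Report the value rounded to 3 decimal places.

n = 74; E_i = n·p_i = [21.76, 17.41, 17.41, 17.41]
χ² = (14−21.76)²/21.76 + (17−17.41)²/17.41 + (13−17.41)²/17.41 + (30−17.41)²/17.41 = 12.9986
df = 3

test statistic = 12.999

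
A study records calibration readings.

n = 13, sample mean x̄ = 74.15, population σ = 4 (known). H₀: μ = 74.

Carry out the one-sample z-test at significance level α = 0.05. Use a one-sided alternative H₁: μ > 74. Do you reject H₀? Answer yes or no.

SE = σ/√n = 4/√13 = 1.1094
z = (x̄−μ₀)/SE = (74.15−74)/1.1094 = 0.1352
p-value (one-sided, H₁ greater) = 0.44622
At α=0.05: p ≥ α → fail to reject H₀

reject H₀: no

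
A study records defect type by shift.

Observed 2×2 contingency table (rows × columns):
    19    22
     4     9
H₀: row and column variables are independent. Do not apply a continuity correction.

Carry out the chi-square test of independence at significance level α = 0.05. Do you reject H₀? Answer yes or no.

reject H₀: no

Row totals [41, 13], col totals [23, 31], n=54
χ² = (19−17.46)²/17.46 + (22−23.54)²/23.54 + (4−5.54)²/5.54 + (9−7.46)²/7.46 = 0.9789
df = 1
p-value (upper-tail) = 0.32247
At α=0.05: p ≥ α → fail to reject H₀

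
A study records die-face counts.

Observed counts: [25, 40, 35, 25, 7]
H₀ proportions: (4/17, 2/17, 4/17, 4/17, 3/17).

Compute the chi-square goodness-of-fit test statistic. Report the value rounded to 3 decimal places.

n = 132; E_i = n·p_i = [31.06, 15.53, 31.06, 31.06, 23.29]
χ² = (25−31.06)²/31.06 + (40−15.53)²/15.53 + (35−31.06)²/31.06 + (25−31.06)²/31.06 + (7−23.29)²/23.29 = 52.8213
df = 4

test statistic = 52.821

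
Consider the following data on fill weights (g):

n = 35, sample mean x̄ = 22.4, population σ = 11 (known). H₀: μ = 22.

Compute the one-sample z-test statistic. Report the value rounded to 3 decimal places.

test statistic = 0.215

SE = σ/√n = 11/√35 = 1.8593
z = (x̄−μ₀)/SE = (22.4−22)/1.8593 = 0.2151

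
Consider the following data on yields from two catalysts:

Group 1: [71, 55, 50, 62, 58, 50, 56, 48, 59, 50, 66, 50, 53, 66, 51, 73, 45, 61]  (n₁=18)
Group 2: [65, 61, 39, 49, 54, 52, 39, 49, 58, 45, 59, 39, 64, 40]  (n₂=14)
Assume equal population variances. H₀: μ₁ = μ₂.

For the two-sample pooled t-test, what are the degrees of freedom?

degrees of freedom = 30

df = n₁ + n₂ − 2 = 18 + 14 − 2 = 30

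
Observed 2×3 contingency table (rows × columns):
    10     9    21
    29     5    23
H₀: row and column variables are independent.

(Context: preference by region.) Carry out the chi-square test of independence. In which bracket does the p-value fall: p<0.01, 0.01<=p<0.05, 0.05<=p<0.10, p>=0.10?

p-value bracket: 0.01<=p<0.05

Row totals [40, 57], col totals [39, 14, 44], n=97
χ² = (10−16.08)²/16.08 + (9−5.77)²/5.77 + (21−18.14)²/18.14 + (29−22.92)²/22.92 + (5−8.23)²/8.23 + (23−25.86)²/25.86 = 7.7488
df = 2
p-value (upper-tail) = 0.02077
→ bracket: 0.01<=p<0.05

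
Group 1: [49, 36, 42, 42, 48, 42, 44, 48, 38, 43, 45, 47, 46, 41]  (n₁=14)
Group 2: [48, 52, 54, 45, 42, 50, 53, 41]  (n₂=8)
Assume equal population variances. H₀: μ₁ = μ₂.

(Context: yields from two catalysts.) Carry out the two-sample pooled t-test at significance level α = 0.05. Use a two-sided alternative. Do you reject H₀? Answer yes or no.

reject H₀: yes

x̄₁=43.643, s₁=3.835, n₁=14
x̄₂=48.125, s₂=4.998, n₂=8
s_p² = [13·3.835² + 7·4.998²]/20 = 18.3045
SE = √(s_p²·(1/14+1/8)) = 1.8962
t = (43.643−48.125)/1.8962 = -2.3638
df = 20
p-value (two-sided) = 0.02832
At α=0.05: p < α → reject H₀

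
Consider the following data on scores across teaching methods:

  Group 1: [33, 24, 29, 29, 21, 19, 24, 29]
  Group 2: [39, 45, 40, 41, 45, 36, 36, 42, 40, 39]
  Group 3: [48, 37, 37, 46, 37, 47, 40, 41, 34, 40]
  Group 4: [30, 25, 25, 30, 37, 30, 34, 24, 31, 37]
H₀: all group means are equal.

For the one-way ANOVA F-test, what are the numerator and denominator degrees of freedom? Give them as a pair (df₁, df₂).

degrees of freedom = [3, 34]

k = 4 groups, N = 38 total
df = (k−1, N−k) = (4−1, 38−4) = (3, 34)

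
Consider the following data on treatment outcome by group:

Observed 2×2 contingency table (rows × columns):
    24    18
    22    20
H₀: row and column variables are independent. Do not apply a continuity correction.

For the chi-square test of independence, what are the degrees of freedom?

df = (r−1)(c−1) = (2−1)·(2−1) = 1

degrees of freedom = 1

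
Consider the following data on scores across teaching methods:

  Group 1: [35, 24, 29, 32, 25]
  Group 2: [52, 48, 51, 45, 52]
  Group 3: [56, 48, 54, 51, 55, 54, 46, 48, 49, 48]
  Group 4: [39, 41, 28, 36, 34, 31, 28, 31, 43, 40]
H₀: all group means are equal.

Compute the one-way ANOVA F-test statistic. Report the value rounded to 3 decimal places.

Group means [29.00, 49.60, 50.90, 35.10], grand mean 41.767
SSB = Σnᵢ(x̄ᵢ−x̄)² = 2400.367; SSW = ΣΣ(x−x̄ᵢ)² = 511.000
MSB = 2400.367/3 = 800.1222; MSW = 511.000/26 = 19.6538
F = MSB/MSW = 40.7107
df = (3, 26)

test statistic = 40.711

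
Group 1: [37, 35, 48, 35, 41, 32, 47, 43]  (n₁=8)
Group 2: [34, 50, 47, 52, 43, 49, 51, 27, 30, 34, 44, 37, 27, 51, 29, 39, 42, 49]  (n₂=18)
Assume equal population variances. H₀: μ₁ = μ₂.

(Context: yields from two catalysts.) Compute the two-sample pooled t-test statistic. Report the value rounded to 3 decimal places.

test statistic = -0.312

x̄₁=39.750, s₁=5.922, n₁=8
x̄₂=40.833, s₂=8.926, n₂=18
s_p² = [7·5.922² + 17·8.926²]/24 = 66.6667
SE = √(s_p²·(1/8+1/18)) = 3.4694
t = (39.750−40.833)/3.4694 = -0.3122
df = 24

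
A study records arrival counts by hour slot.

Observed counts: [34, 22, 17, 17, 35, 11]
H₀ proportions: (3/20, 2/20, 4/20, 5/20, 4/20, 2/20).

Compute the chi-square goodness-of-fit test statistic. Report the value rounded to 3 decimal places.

test statistic = 29.314

n = 136; E_i = n·p_i = [20.40, 13.60, 27.20, 34.00, 27.20, 13.60]
χ² = (34−20.40)²/20.40 + (22−13.60)²/13.60 + (17−27.20)²/27.20 + (17−34.00)²/34.00 + (35−27.20)²/27.20 + (11−13.60)²/13.60 = 29.3137
df = 5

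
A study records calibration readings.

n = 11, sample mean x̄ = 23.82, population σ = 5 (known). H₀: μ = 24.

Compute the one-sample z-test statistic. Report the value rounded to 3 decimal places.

SE = σ/√n = 5/√11 = 1.5076
z = (x̄−μ₀)/SE = (23.82−24)/1.5076 = -0.1194

test statistic = -0.119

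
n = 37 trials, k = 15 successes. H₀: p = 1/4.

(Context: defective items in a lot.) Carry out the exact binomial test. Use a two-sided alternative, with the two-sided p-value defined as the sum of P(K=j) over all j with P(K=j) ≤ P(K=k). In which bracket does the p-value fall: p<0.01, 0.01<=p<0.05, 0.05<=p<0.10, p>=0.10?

p-value bracket: 0.01<=p<0.05

Exact binomial: n=37, k=15, p₀=1/4=0.2500
P(X=j) = C(n,j)·p₀^j·(1−p₀)^(n−j); p = Σ P(X=j) over j with P(X=j) ≤ P(X=15)
p-value (two-sided) = 0.03616
→ bracket: 0.01<=p<0.05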